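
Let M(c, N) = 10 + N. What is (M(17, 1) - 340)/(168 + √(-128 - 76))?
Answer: -4606/2369 + 329*I*√51/14214 ≈ -1.9443 + 0.1653*I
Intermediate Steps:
(M(17, 1) - 340)/(168 + √(-128 - 76)) = ((10 + 1) - 340)/(168 + √(-128 - 76)) = (11 - 340)/(168 + √(-204)) = -329/(168 + 2*I*√51)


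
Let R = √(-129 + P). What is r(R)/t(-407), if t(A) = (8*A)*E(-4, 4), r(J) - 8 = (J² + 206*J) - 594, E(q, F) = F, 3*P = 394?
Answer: 1751/39072 - 103*√21/19536 ≈ 0.020654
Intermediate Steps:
P = 394/3 (P = (⅓)*394 = 394/3 ≈ 131.33)
R = √21/3 (R = √(-129 + 394/3) = √(7/3) = √21/3 ≈ 1.5275)
r(J) = -586 + J² + 206*J (r(J) = 8 + ((J² + 206*J) - 594) = 8 + (-594 + J² + 206*J) = -586 + J² + 206*J)
t(A) = 32*A (t(A) = (8*A)*4 = 32*A)
r(R)/t(-407) = (-586 + (√21/3)² + 206*(√21/3))/((32*(-407))) = (-586 + 7/3 + 206*√21/3)/(-13024) = (-1751/3 + 206*√21/3)*(-1/13024) = 1751/39072 - 103*√21/19536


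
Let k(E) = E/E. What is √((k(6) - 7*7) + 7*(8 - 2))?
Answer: I*√6 ≈ 2.4495*I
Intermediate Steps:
k(E) = 1
√((k(6) - 7*7) + 7*(8 - 2)) = √((1 - 7*7) + 7*(8 - 2)) = √((1 - 49) + 7*6) = √(-48 + 42) = √(-6) = I*√6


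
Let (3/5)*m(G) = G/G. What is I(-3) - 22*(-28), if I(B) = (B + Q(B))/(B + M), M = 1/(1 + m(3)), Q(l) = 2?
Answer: 12944/21 ≈ 616.38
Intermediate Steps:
m(G) = 5/3 (m(G) = 5*(G/G)/3 = (5/3)*1 = 5/3)
M = 3/8 (M = 1/(1 + 5/3) = 1/(8/3) = 3/8 ≈ 0.37500)
I(B) = (2 + B)/(3/8 + B) (I(B) = (B + 2)/(B + 3/8) = (2 + B)/(3/8 + B))
I(-3) - 22*(-28) = 8*(2 - 3)/(3 + 8*(-3)) - 22*(-28) = 8*(-1)/(3 - 24) + 616 = 8*(-1)/(-21) + 616 = 8*(-1/21)*(-1) + 616 = 8/21 + 616 = 12944/21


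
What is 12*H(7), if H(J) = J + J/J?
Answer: 96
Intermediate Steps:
H(J) = 1 + J (H(J) = J + 1 = 1 + J)
12*H(7) = 12*(1 + 7) = 12*8 = 96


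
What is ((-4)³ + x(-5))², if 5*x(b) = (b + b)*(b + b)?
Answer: 1936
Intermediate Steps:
x(b) = 4*b²/5 (x(b) = ((b + b)*(b + b))/5 = ((2*b)*(2*b))/5 = (4*b²)/5 = 4*b²/5)
((-4)³ + x(-5))² = ((-4)³ + (⅘)*(-5)²)² = (-64 + (⅘)*25)² = (-64 + 20)² = (-44)² = 1936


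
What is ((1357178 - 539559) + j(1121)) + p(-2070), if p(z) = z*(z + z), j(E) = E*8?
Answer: 9396387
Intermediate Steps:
j(E) = 8*E
p(z) = 2*z² (p(z) = z*(2*z) = 2*z²)
((1357178 - 539559) + j(1121)) + p(-2070) = ((1357178 - 539559) + 8*1121) + 2*(-2070)² = (817619 + 8968) + 2*4284900 = 826587 + 8569800 = 9396387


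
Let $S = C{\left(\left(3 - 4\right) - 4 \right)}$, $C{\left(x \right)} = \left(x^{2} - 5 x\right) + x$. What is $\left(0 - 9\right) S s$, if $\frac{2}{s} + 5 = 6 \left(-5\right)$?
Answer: $\frac{162}{7} \approx 23.143$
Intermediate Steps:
$C{\left(x \right)} = x^{2} - 4 x$
$s = - \frac{2}{35}$ ($s = \frac{2}{-5 + 6 \left(-5\right)} = \frac{2}{-5 - 30} = \frac{2}{-35} = 2 \left(- \frac{1}{35}\right) = - \frac{2}{35} \approx -0.057143$)
$S = 45$ ($S = \left(\left(3 - 4\right) - 4\right) \left(-4 + \left(\left(3 - 4\right) - 4\right)\right) = \left(-1 - 4\right) \left(-4 - 5\right) = - 5 \left(-4 - 5\right) = \left(-5\right) \left(-9\right) = 45$)
$\left(0 - 9\right) S s = \left(0 - 9\right) 45 \left(- \frac{2}{35}\right) = \left(-9\right) 45 \left(- \frac{2}{35}\right) = \left(-405\right) \left(- \frac{2}{35}\right) = \frac{162}{7}$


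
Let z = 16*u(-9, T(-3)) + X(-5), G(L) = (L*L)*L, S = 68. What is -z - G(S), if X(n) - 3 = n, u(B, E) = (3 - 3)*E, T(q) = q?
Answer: -314430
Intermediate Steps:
u(B, E) = 0 (u(B, E) = 0*E = 0)
X(n) = 3 + n
G(L) = L**3 (G(L) = L**2*L = L**3)
z = -2 (z = 16*0 + (3 - 5) = 0 - 2 = -2)
-z - G(S) = -1*(-2) - 1*68**3 = 2 - 1*314432 = 2 - 314432 = -314430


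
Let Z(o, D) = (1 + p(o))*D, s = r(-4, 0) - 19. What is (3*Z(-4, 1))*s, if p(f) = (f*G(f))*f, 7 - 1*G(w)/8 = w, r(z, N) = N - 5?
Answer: -101448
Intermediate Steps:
r(z, N) = -5 + N
G(w) = 56 - 8*w
s = -24 (s = (-5 + 0) - 19 = -5 - 19 = -24)
p(f) = f**2*(56 - 8*f) (p(f) = (f*(56 - 8*f))*f = f**2*(56 - 8*f))
Z(o, D) = D*(1 + 8*o**2*(7 - o)) (Z(o, D) = (1 + 8*o**2*(7 - o))*D = D*(1 + 8*o**2*(7 - o)))
(3*Z(-4, 1))*s = (3*(-1*1*(-1 + 8*(-4)**2*(-7 - 4))))*(-24) = (3*(-1*1*(-1 + 8*16*(-11))))*(-24) = (3*(-1*1*(-1 - 1408)))*(-24) = (3*(-1*1*(-1409)))*(-24) = (3*1409)*(-24) = 4227*(-24) = -101448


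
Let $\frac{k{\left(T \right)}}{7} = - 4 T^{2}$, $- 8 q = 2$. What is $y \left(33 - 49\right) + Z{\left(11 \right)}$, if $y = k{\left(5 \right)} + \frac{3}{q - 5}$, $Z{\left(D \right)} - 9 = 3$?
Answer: $\frac{78548}{7} \approx 11221.0$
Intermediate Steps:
$q = - \frac{1}{4}$ ($q = \left(- \frac{1}{8}\right) 2 = - \frac{1}{4} \approx -0.25$)
$Z{\left(D \right)} = 12$ ($Z{\left(D \right)} = 9 + 3 = 12$)
$k{\left(T \right)} = - 28 T^{2}$ ($k{\left(T \right)} = 7 \left(- 4 T^{2}\right) = - 28 T^{2}$)
$y = - \frac{4904}{7}$ ($y = - 28 \cdot 5^{2} + \frac{3}{- \frac{1}{4} - 5} = \left(-28\right) 25 + \frac{3}{- \frac{21}{4}} = -700 + 3 \left(- \frac{4}{21}\right) = -700 - \frac{4}{7} = - \frac{4904}{7} \approx -700.57$)
$y \left(33 - 49\right) + Z{\left(11 \right)} = - \frac{4904 \left(33 - 49\right)}{7} + 12 = \left(- \frac{4904}{7}\right) \left(-16\right) + 12 = \frac{78464}{7} + 12 = \frac{78548}{7}$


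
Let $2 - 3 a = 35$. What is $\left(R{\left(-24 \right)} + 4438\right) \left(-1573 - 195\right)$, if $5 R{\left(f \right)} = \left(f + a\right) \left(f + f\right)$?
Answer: $-8440432$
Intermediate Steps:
$a = -11$ ($a = \frac{2}{3} - \frac{35}{3} = -11$)
$R{\left(f \right)} = \frac{2 f \left(-11 + f\right)}{5}$ ($R{\left(f \right)} = \frac{\left(f - 11\right) \left(f + f\right)}{5} = \frac{\left(-11 + f\right) 2 f}{5} = \frac{2 f \left(-11 + f\right)}{5}$)
$\left(R{\left(-24 \right)} + 4438\right) \left(-1573 - 195\right) = \left(\frac{2}{5} \left(-24\right) \left(-11 - 24\right) + 4438\right) \left(-1573 - 195\right) = \left(\frac{2}{5} \left(-24\right) \left(-35\right) + 4438\right) \left(-1768\right) = \left(336 + 4438\right) \left(-1768\right) = 4774 \left(-1768\right) = -8440432$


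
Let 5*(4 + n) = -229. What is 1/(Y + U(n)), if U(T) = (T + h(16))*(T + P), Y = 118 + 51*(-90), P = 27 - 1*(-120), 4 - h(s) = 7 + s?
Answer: -25/278984 ≈ -8.9611e-5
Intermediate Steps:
n = -249/5 (n = -4 + (⅕)*(-229) = -4 - 229/5 = -249/5 ≈ -49.800)
h(s) = -3 - s (h(s) = 4 - (7 + s) = 4 + (-7 - s) = -3 - s)
P = 147 (P = 27 + 120 = 147)
Y = -4472 (Y = 118 - 4590 = -4472)
U(T) = (-19 + T)*(147 + T) (U(T) = (T + (-3 - 1*16))*(T + 147) = (T + (-3 - 16))*(147 + T) = (T - 19)*(147 + T) = (-19 + T)*(147 + T))
1/(Y + U(n)) = 1/(-4472 + (-2793 + (-249/5)² + 128*(-249/5))) = 1/(-4472 + (-2793 + 62001/25 - 31872/5)) = 1/(-4472 - 167184/25) = 1/(-278984/25) = -25/278984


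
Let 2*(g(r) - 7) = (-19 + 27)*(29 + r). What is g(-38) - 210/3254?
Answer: -47288/1627 ≈ -29.065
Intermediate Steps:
g(r) = 123 + 4*r (g(r) = 7 + ((-19 + 27)*(29 + r))/2 = 7 + (8*(29 + r))/2 = 7 + (232 + 8*r)/2 = 7 + (116 + 4*r) = 123 + 4*r)
g(-38) - 210/3254 = (123 + 4*(-38)) - 210/3254 = (123 - 152) - 210/3254 = -29 - 1*105/1627 = -29 - 105/1627 = -47288/1627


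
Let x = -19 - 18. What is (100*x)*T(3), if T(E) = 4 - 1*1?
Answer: -11100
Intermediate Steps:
T(E) = 3 (T(E) = 4 - 1 = 3)
x = -37
(100*x)*T(3) = (100*(-37))*3 = -3700*3 = -11100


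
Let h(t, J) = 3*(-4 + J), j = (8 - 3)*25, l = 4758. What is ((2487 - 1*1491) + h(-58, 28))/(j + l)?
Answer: 1068/4883 ≈ 0.21872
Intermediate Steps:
j = 125 (j = 5*25 = 125)
h(t, J) = -12 + 3*J
((2487 - 1*1491) + h(-58, 28))/(j + l) = ((2487 - 1*1491) + (-12 + 3*28))/(125 + 4758) = ((2487 - 1491) + (-12 + 84))/4883 = (996 + 72)*(1/4883) = 1068*(1/4883) = 1068/4883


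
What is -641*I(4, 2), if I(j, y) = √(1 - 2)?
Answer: -641*I ≈ -641.0*I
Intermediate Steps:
I(j, y) = I (I(j, y) = √(-1) = I)
-641*I(4, 2) = -641*I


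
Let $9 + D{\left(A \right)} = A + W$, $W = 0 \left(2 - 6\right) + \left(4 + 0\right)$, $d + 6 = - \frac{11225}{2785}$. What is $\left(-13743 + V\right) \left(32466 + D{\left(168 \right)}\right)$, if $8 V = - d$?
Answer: $- \frac{1997978768009}{4456} \approx -4.4838 \cdot 10^{8}$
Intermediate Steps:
$d = - \frac{5587}{557}$ ($d = -6 - \frac{11225}{2785} = -6 - \frac{2245}{557} = - \frac{5587}{557} \approx -10.031$)
$W = 4$ ($W = 0 \left(2 - 6\right) + 4 = 0 \left(-4\right) + 4 = 0 + 4 = 4$)
$V = \frac{5587}{4456}$ ($V = \frac{\left(-1\right) \left(- \frac{5587}{557}\right)}{8} = \frac{1}{8} \cdot \frac{5587}{557} = \frac{5587}{4456} \approx 1.2538$)
$D{\left(A \right)} = -5 + A$ ($D{\left(A \right)} = -9 + \left(A + 4\right) = -9 + \left(4 + A\right) = -5 + A$)
$\left(-13743 + V\right) \left(32466 + D{\left(168 \right)}\right) = \left(-13743 + \frac{5587}{4456}\right) \left(32466 + \left(-5 + 168\right)\right) = - \frac{61233221 \left(32466 + 163\right)}{4456} = \left(- \frac{61233221}{4456}\right) 32629 = - \frac{1997978768009}{4456}$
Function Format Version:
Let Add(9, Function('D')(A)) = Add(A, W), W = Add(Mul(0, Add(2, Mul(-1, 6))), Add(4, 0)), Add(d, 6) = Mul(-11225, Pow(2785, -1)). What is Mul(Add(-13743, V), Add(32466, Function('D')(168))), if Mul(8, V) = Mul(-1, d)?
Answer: Rational(-1997978768009, 4456) ≈ -4.4838e+8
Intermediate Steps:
d = Rational(-5587, 557) (d = Add(-6, Mul(-11225, Pow(2785, -1))) = Add(-6, Mul(-11225, Rational(1, 2785))) = Add(-6, Rational(-2245, 557)) = Rational(-5587, 557) ≈ -10.031)
W = 4 (W = Add(Mul(0, Add(2, -6)), 4) = Add(Mul(0, -4), 4) = Add(0, 4) = 4)
V = Rational(5587, 4456) (V = Mul(Rational(1, 8), Mul(-1, Rational(-5587, 557))) = Mul(Rational(1, 8), Rational(5587, 557)) = Rational(5587, 4456) ≈ 1.2538)
Function('D')(A) = Add(-5, A) (Function('D')(A) = Add(-9, Add(A, 4)) = Add(-9, Add(4, A)) = Add(-5, A))
Mul(Add(-13743, V), Add(32466, Function('D')(168))) = Mul(Add(-13743, Rational(5587, 4456)), Add(32466, Add(-5, 168))) = Mul(Rational(-61233221, 4456), Add(32466, 163)) = Mul(Rational(-61233221, 4456), 32629) = Rational(-1997978768009, 4456)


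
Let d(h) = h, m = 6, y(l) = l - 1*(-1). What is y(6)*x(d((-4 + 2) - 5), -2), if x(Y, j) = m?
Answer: 42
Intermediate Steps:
y(l) = 1 + l (y(l) = l + 1 = 1 + l)
x(Y, j) = 6
y(6)*x(d((-4 + 2) - 5), -2) = (1 + 6)*6 = 7*6 = 42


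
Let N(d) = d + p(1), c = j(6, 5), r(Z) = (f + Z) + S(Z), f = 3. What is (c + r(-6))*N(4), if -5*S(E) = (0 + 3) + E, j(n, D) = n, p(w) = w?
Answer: 18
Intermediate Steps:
S(E) = -⅗ - E/5 (S(E) = -((0 + 3) + E)/5 = -(3 + E)/5 = -⅗ - E/5)
r(Z) = 12/5 + 4*Z/5 (r(Z) = (3 + Z) + (-⅗ - Z/5) = 12/5 + 4*Z/5)
c = 6
N(d) = 1 + d (N(d) = d + 1 = 1 + d)
(c + r(-6))*N(4) = (6 + (12/5 + (⅘)*(-6)))*(1 + 4) = (6 + (12/5 - 24/5))*5 = (6 - 12/5)*5 = (18/5)*5 = 18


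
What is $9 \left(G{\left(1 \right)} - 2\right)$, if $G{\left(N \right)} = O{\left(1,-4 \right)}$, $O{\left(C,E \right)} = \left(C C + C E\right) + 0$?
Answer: $-45$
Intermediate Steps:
$O{\left(C,E \right)} = C^{2} + C E$ ($O{\left(C,E \right)} = \left(C^{2} + C E\right) + 0 = C^{2} + C E$)
$G{\left(N \right)} = -3$ ($G{\left(N \right)} = 1 \left(1 - 4\right) = 1 \left(-3\right) = -3$)
$9 \left(G{\left(1 \right)} - 2\right) = 9 \left(-3 - 2\right) = 9 \left(-5\right) = -45$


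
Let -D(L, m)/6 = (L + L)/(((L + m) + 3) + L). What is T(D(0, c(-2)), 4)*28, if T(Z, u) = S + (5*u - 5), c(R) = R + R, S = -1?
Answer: 392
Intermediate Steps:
c(R) = 2*R
D(L, m) = -12*L/(3 + m + 2*L) (D(L, m) = -6*(L + L)/(((L + m) + 3) + L) = -6*2*L/((3 + L + m) + L) = -6*2*L/(3 + m + 2*L) = -12*L/(3 + m + 2*L))
T(Z, u) = -6 + 5*u (T(Z, u) = -1 + (5*u - 5) = -1 + (-5 + 5*u) = -6 + 5*u)
T(D(0, c(-2)), 4)*28 = (-6 + 5*4)*28 = (-6 + 20)*28 = 14*28 = 392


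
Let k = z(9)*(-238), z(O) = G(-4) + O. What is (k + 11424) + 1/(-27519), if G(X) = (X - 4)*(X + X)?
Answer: -163738051/27519 ≈ -5950.0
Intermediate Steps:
G(X) = 2*X*(-4 + X) (G(X) = (-4 + X)*(2*X) = 2*X*(-4 + X))
z(O) = 64 + O (z(O) = 2*(-4)*(-4 - 4) + O = 2*(-4)*(-8) + O = 64 + O)
k = -17374 (k = (64 + 9)*(-238) = 73*(-238) = -17374)
(k + 11424) + 1/(-27519) = (-17374 + 11424) + 1/(-27519) = -5950 - 1/27519 = -163738051/27519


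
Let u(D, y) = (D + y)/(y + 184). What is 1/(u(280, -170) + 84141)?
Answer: 7/589042 ≈ 1.1884e-5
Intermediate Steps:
u(D, y) = (D + y)/(184 + y)
1/(u(280, -170) + 84141) = 1/((280 - 170)/(184 - 170) + 84141) = 1/(110/14 + 84141) = 1/((1/14)*110 + 84141) = 1/(55/7 + 84141) = 1/(589042/7) = 7/589042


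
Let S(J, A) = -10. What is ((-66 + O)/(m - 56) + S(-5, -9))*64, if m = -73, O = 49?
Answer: -81472/129 ≈ -631.57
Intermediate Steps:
((-66 + O)/(m - 56) + S(-5, -9))*64 = ((-66 + 49)/(-73 - 56) - 10)*64 = (-17/(-129) - 10)*64 = (-17*(-1/129) - 10)*64 = (17/129 - 10)*64 = -1273/129*64 = -81472/129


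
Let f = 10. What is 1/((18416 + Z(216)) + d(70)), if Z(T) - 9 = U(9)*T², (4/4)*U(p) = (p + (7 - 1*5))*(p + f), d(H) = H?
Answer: 1/9769599 ≈ 1.0236e-7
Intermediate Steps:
U(p) = (2 + p)*(10 + p) (U(p) = (p + (7 - 1*5))*(p + 10) = (p + (7 - 5))*(10 + p) = (p + 2)*(10 + p) = (2 + p)*(10 + p))
Z(T) = 9 + 209*T² (Z(T) = 9 + (20 + 9² + 12*9)*T² = 9 + (20 + 81 + 108)*T² = 9 + 209*T²)
1/((18416 + Z(216)) + d(70)) = 1/((18416 + (9 + 209*216²)) + 70) = 1/((18416 + (9 + 209*46656)) + 70) = 1/((18416 + (9 + 9751104)) + 70) = 1/((18416 + 9751113) + 70) = 1/(9769529 + 70) = 1/9769599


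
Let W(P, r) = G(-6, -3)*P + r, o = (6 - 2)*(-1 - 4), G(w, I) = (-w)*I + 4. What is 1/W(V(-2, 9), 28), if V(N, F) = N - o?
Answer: -1/224 ≈ -0.0044643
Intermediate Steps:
G(w, I) = 4 - I*w (G(w, I) = -I*w + 4 = 4 - I*w)
o = -20 (o = 4*(-5) = -20)
V(N, F) = 20 + N (V(N, F) = N - 1*(-20) = N + 20 = 20 + N)
W(P, r) = r - 14*P (W(P, r) = (4 - 1*(-3)*(-6))*P + r = (4 - 18)*P + r = -14*P + r = r - 14*P)
1/W(V(-2, 9), 28) = 1/(28 - 14*(20 - 2)) = 1/(28 - 14*18) = 1/(28 - 252) = 1/(-224) = -1/224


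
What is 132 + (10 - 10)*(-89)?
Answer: 132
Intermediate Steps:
132 + (10 - 10)*(-89) = 132 + 0*(-89) = 132 + 0 = 132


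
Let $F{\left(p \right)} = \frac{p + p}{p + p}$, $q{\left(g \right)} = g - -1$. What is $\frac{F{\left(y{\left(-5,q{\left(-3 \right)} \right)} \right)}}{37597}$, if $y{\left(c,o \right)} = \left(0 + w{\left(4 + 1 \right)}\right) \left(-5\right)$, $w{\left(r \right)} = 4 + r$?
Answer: $\frac{1}{37597} \approx 2.6598 \cdot 10^{-5}$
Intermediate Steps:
$q{\left(g \right)} = 1 + g$ ($q{\left(g \right)} = g + 1 = 1 + g$)
$y{\left(c,o \right)} = -45$ ($y{\left(c,o \right)} = \left(0 + \left(4 + \left(4 + 1\right)\right)\right) \left(-5\right) = \left(0 + \left(4 + 5\right)\right) \left(-5\right) = \left(0 + 9\right) \left(-5\right) = 9 \left(-5\right) = -45$)
$F{\left(p \right)} = 1$ ($F{\left(p \right)} = \frac{2 p}{2 p} = 2 p \frac{1}{2 p} = 1$)
$\frac{F{\left(y{\left(-5,q{\left(-3 \right)} \right)} \right)}}{37597} = 1 \cdot \frac{1}{37597} = \frac{1}{37597}$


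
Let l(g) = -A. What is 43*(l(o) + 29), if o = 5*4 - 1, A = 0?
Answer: 1247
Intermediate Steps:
o = 19 (o = 20 - 1 = 19)
l(g) = 0 (l(g) = -1*0 = 0)
43*(l(o) + 29) = 43*(0 + 29) = 43*29 = 1247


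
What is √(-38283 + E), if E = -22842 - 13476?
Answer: 9*I*√921 ≈ 273.13*I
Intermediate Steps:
E = -36318
√(-38283 + E) = √(-38283 - 36318) = √(-74601) = 9*I*√921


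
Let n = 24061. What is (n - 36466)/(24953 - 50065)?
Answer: 12405/25112 ≈ 0.49399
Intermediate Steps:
(n - 36466)/(24953 - 50065) = (24061 - 36466)/(24953 - 50065) = -12405/(-25112) = -12405*(-1/25112) = 12405/25112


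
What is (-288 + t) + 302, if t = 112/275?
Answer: 3962/275 ≈ 14.407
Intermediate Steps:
t = 112/275 (t = 112*(1/275) = 112/275 ≈ 0.40727)
(-288 + t) + 302 = (-288 + 112/275) + 302 = -79088/275 + 302 = 3962/275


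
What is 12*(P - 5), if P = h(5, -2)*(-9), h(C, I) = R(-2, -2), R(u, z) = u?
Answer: 156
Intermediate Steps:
h(C, I) = -2
P = 18 (P = -2*(-9) = 18)
12*(P - 5) = 12*(18 - 5) = 12*13 = 156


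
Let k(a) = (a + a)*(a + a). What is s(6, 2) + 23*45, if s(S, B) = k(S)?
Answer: 1179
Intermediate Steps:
k(a) = 4*a**2 (k(a) = (2*a)*(2*a) = 4*a**2)
s(S, B) = 4*S**2
s(6, 2) + 23*45 = 4*6**2 + 23*45 = 4*36 + 1035 = 144 + 1035 = 1179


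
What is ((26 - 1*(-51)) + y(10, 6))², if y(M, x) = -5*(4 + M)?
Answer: 49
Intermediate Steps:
y(M, x) = -20 - 5*M
((26 - 1*(-51)) + y(10, 6))² = ((26 - 1*(-51)) + (-20 - 5*10))² = ((26 + 51) + (-20 - 50))² = (77 - 70)² = 7² = 49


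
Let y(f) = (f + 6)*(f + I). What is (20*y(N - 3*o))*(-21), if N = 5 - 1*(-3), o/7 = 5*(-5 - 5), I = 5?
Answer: -475033440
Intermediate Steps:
o = -350 (o = 7*(5*(-5 - 5)) = 7*(5*(-10)) = 7*(-50) = -350)
N = 8 (N = 5 + 3 = 8)
y(f) = (5 + f)*(6 + f) (y(f) = (f + 6)*(f + 5) = (6 + f)*(5 + f) = (5 + f)*(6 + f))
(20*y(N - 3*o))*(-21) = (20*(30 + (8 - 3*(-350))² + 11*(8 - 3*(-350))))*(-21) = (20*(30 + (8 + 1050)² + 11*(8 + 1050)))*(-21) = (20*(30 + 1058² + 11*1058))*(-21) = (20*(30 + 1119364 + 11638))*(-21) = (20*1131032)*(-21) = 22620640*(-21) = -475033440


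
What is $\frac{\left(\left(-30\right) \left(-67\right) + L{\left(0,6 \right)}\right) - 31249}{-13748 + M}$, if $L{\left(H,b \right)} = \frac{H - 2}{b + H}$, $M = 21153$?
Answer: $- \frac{87718}{22215} \approx -3.9486$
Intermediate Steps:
$L{\left(H,b \right)} = \frac{-2 + H}{H + b}$
$\frac{\left(\left(-30\right) \left(-67\right) + L{\left(0,6 \right)}\right) - 31249}{-13748 + M} = \frac{\left(\left(-30\right) \left(-67\right) + \frac{-2 + 0}{0 + 6}\right) - 31249}{-13748 + 21153} = \frac{\left(2010 + \frac{1}{6} \left(-2\right)\right) - 31249}{7405} = \left(\left(2010 + \frac{1}{6} \left(-2\right)\right) - 31249\right) \frac{1}{7405} = \left(\left(2010 - \frac{1}{3}\right) - 31249\right) \frac{1}{7405} = \left(\frac{6029}{3} - 31249\right) \frac{1}{7405} = \left(- \frac{87718}{3}\right) \frac{1}{7405} = - \frac{87718}{22215}$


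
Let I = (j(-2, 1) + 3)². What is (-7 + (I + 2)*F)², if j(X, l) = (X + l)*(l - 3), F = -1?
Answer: 1156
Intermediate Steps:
j(X, l) = (-3 + l)*(X + l) (j(X, l) = (X + l)*(-3 + l) = (-3 + l)*(X + l))
I = 25 (I = ((1² - 3*(-2) - 3*1 - 2*1) + 3)² = ((1 + 6 - 3 - 2) + 3)² = (2 + 3)² = 5² = 25)
(-7 + (I + 2)*F)² = (-7 + (25 + 2)*(-1))² = (-7 + 27*(-1))² = (-7 - 27)² = (-34)² = 1156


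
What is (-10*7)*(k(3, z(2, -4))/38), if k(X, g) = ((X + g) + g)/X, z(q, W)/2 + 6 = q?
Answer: 455/57 ≈ 7.9825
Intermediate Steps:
z(q, W) = -12 + 2*q
k(X, g) = (X + 2*g)/X
(-10*7)*(k(3, z(2, -4))/38) = (-10*7)*(((3 + 2*(-12 + 2*2))/3)/38) = -70*(3 + 2*(-12 + 4))/3/38 = -70*(3 + 2*(-8))/3/38 = -70*(3 - 16)/3/38 = -70*(1/3)*(-13)/38 = -(-910)/(3*38) = -70*(-13/114) = 455/57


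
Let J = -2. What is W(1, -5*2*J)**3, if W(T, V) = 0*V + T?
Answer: 1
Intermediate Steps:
W(T, V) = T (W(T, V) = 0 + T = T)
W(1, -5*2*J)**3 = 1**3 = 1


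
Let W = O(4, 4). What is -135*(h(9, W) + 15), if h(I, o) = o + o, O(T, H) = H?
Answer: -3105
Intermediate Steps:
W = 4
h(I, o) = 2*o
-135*(h(9, W) + 15) = -135*(2*4 + 15) = -135*(8 + 15) = -135*23 = -3105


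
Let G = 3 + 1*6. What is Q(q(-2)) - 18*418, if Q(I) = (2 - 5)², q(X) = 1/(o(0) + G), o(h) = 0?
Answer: -7515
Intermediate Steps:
G = 9 (G = 3 + 6 = 9)
q(X) = ⅑ (q(X) = 1/(0 + 9) = 1/9 = ⅑)
Q(I) = 9 (Q(I) = (-3)² = 9)
Q(q(-2)) - 18*418 = 9 - 18*418 = 9 - 7524 = -7515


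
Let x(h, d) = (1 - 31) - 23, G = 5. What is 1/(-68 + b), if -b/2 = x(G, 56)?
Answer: 1/38 ≈ 0.026316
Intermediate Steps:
x(h, d) = -53 (x(h, d) = -30 - 23 = -53)
b = 106 (b = -2*(-53) = 106)
1/(-68 + b) = 1/(-68 + 106) = 1/38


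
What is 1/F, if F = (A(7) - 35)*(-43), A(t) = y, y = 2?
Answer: 1/1419 ≈ 0.00070472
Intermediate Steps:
A(t) = 2
F = 1419 (F = (2 - 35)*(-43) = -33*(-43) = 1419)
1/F = 1/1419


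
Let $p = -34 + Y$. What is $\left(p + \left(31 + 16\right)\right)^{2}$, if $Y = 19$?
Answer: $1024$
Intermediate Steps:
$p = -15$ ($p = -34 + 19 = -15$)
$\left(p + \left(31 + 16\right)\right)^{2} = \left(-15 + \left(31 + 16\right)\right)^{2} = \left(-15 + 47\right)^{2} = 32^{2} = 1024$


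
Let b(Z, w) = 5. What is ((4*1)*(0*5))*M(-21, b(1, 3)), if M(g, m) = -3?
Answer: 0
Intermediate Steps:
((4*1)*(0*5))*M(-21, b(1, 3)) = ((4*1)*(0*5))*(-3) = (4*0)*(-3) = 0*(-3) = 0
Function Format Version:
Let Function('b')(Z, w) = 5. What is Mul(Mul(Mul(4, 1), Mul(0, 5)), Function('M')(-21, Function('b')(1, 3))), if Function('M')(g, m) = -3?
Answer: 0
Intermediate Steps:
Mul(Mul(Mul(4, 1), Mul(0, 5)), Function('M')(-21, Function('b')(1, 3))) = Mul(Mul(Mul(4, 1), Mul(0, 5)), -3) = Mul(Mul(4, 0), -3) = Mul(0, -3) = 0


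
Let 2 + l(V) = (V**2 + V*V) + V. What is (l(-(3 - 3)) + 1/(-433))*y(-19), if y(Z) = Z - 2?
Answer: 18207/433 ≈ 42.049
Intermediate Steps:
l(V) = -2 + V + 2*V**2 (l(V) = -2 + ((V**2 + V*V) + V) = -2 + ((V**2 + V**2) + V) = -2 + (2*V**2 + V) = -2 + (V + 2*V**2) = -2 + V + 2*V**2)
y(Z) = -2 + Z
(l(-(3 - 3)) + 1/(-433))*y(-19) = ((-2 - (3 - 3) + 2*(-(3 - 3))**2) + 1/(-433))*(-2 - 19) = ((-2 - 1*0 + 2*(-1*0)**2) - 1/433)*(-21) = ((-2 + 0 + 2*0**2) - 1/433)*(-21) = ((-2 + 0 + 2*0) - 1/433)*(-21) = ((-2 + 0 + 0) - 1/433)*(-21) = (-2 - 1/433)*(-21) = -867/433*(-21) = 18207/433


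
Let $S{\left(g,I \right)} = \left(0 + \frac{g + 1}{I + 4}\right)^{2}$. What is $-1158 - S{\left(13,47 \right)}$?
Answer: $- \frac{3012154}{2601} \approx -1158.1$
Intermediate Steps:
$S{\left(g,I \right)} = \frac{\left(1 + g\right)^{2}}{\left(4 + I\right)^{2}}$ ($S{\left(g,I \right)} = \left(0 + \frac{1 + g}{4 + I}\right)^{2} = \left(\frac{1 + g}{4 + I}\right)^{2} = \frac{\left(1 + g\right)^{2}}{\left(4 + I\right)^{2}}$)
$-1158 - S{\left(13,47 \right)} = -1158 - \frac{\left(1 + 13\right)^{2}}{\left(4 + 47\right)^{2}} = -1158 - \frac{14^{2}}{2601} = -1158 - 196 \cdot \frac{1}{2601} = -1158 - \frac{196}{2601} = - \frac{3012154}{2601}$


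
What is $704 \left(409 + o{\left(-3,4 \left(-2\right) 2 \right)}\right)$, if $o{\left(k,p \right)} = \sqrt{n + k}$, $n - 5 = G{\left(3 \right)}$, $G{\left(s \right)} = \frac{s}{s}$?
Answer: $287936 + 704 \sqrt{3} \approx 2.8916 \cdot 10^{5}$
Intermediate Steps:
$G{\left(s \right)} = 1$
$n = 6$ ($n = 5 + 1 = 6$)
$o{\left(k,p \right)} = \sqrt{6 + k}$
$704 \left(409 + o{\left(-3,4 \left(-2\right) 2 \right)}\right) = 704 \left(409 + \sqrt{6 - 3}\right) = 704 \left(409 + \sqrt{3}\right) = 287936 + 704 \sqrt{3}$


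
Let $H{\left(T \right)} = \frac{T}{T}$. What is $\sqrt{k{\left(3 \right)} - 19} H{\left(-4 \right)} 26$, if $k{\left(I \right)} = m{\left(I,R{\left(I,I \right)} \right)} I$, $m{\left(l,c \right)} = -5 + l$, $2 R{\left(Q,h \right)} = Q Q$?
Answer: $130 i \approx 130.0 i$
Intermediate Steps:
$R{\left(Q,h \right)} = \frac{Q^{2}}{2}$ ($R{\left(Q,h \right)} = \frac{Q Q}{2} = \frac{Q^{2}}{2}$)
$k{\left(I \right)} = I \left(-5 + I\right)$ ($k{\left(I \right)} = \left(-5 + I\right) I = I \left(-5 + I\right)$)
$H{\left(T \right)} = 1$
$\sqrt{k{\left(3 \right)} - 19} H{\left(-4 \right)} 26 = \sqrt{3 \left(-5 + 3\right) - 19} \cdot 1 \cdot 26 = \sqrt{3 \left(-2\right) - 19} \cdot 1 \cdot 26 = \sqrt{-6 - 19} \cdot 1 \cdot 26 = \sqrt{-25} \cdot 1 \cdot 26 = 5 i 1 \cdot 26 = 5 i 26 = 130 i$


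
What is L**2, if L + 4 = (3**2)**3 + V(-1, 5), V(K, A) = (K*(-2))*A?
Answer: 540225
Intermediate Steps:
V(K, A) = -2*A*K (V(K, A) = (-2*K)*A = -2*A*K)
L = 735 (L = -4 + ((3**2)**3 - 2*5*(-1)) = -4 + (9**3 + 10) = -4 + (729 + 10) = -4 + 739 = 735)
L**2 = 735**2 = 540225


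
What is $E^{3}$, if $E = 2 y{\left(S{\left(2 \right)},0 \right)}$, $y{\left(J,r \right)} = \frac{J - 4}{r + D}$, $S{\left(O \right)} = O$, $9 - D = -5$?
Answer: $- \frac{8}{343} \approx -0.023324$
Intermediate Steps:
$D = 14$ ($D = 9 - -5 = 9 + 5 = 14$)
$y{\left(J,r \right)} = \frac{-4 + J}{14 + r}$ ($y{\left(J,r \right)} = \frac{J - 4}{r + 14} = \frac{-4 + J}{14 + r}$)
$E = - \frac{2}{7}$ ($E = 2 \frac{-4 + 2}{14 + 0} = 2 \cdot \frac{1}{14} \left(-2\right) = 2 \left(- \frac{1}{7}\right) = - \frac{2}{7} \approx -0.28571$)
$E^{3} = \left(- \frac{2}{7}\right)^{3} = - \frac{8}{343}$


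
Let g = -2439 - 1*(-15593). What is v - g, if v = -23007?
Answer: -36161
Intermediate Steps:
g = 13154 (g = -2439 + 15593 = 13154)
v - g = -23007 - 1*13154 = -23007 - 13154 = -36161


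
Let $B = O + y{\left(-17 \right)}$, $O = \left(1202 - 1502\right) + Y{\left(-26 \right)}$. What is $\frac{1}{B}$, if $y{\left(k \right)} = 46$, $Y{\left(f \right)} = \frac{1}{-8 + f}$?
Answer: $- \frac{34}{8637} \approx -0.0039366$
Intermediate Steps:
$O = - \frac{10201}{34}$ ($O = \left(1202 - 1502\right) + \frac{1}{-8 - 26} = -300 + \frac{1}{-34} = -300 - \frac{1}{34} = - \frac{10201}{34} \approx -300.03$)
$B = - \frac{8637}{34}$ ($B = - \frac{10201}{34} + 46 = - \frac{8637}{34} \approx -254.03$)
$\frac{1}{B} = \frac{1}{- \frac{8637}{34}} = - \frac{34}{8637}$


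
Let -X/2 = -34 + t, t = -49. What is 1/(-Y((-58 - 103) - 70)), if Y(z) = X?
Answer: -1/166 ≈ -0.0060241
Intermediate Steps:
X = 166 (X = -2*(-34 - 49) = -2*(-83) = 166)
Y(z) = 166
1/(-Y((-58 - 103) - 70)) = 1/(-1*166) = 1/(-166) = -1/166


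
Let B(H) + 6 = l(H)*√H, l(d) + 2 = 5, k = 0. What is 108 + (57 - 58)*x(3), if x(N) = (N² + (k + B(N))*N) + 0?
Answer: 117 - 9*√3 ≈ 101.41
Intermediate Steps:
l(d) = 3 (l(d) = -2 + 5 = 3)
B(H) = -6 + 3*√H
x(N) = N² + N*(-6 + 3*√N) (x(N) = (N² + (0 + (-6 + 3*√N))*N) + 0 = (N² + (-6 + 3*√N)*N) + 0 = (N² + N*(-6 + 3*√N)) + 0 = N² + N*(-6 + 3*√N))
108 + (57 - 58)*x(3) = 108 + (57 - 58)*(3*(-6 + 3 + 3*√3)) = 108 - 3*(-3 + 3*√3) = 108 - (-9 + 9*√3) = 108 + (9 - 9*√3) = 117 - 9*√3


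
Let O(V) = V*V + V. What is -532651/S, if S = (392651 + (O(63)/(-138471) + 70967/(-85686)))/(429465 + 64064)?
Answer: -1039687606894526228058/1552934731063199 ≈ -6.6950e+5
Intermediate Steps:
O(V) = V + V² (O(V) = V² + V = V + V²)
S = 1552934731063199/1951911489689358 (S = (392651 + ((63*(1 + 63))/(-138471) + 70967/(-85686)))/(429465 + 64064) = (392651 + ((63*64)*(-1/138471) + 70967*(-1/85686)))/493529 = (392651 + (4032*(-1/138471) - 70967/85686))*(1/493529) = (392651 + (-1344/46157 - 70967/85686))*(1/493529) = (392651 - 3390785803/3955008702)*(1/493529) = (1552934731063199/3955008702)*(1/493529) = 1552934731063199/1951911489689358 ≈ 0.79560)
-532651/S = -532651/1552934731063199/1951911489689358 = -532651*1951911489689358/1552934731063199 = -1039687606894526228058/1552934731063199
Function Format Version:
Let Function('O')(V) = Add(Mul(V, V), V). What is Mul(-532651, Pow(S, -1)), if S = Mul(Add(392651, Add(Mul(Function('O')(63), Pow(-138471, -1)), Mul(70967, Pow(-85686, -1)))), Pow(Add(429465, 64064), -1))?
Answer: Rational(-1039687606894526228058, 1552934731063199) ≈ -6.6950e+5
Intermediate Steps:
Function('O')(V) = Add(V, Pow(V, 2)) (Function('O')(V) = Add(Pow(V, 2), V) = Add(V, Pow(V, 2)))
S = Rational(1552934731063199, 1951911489689358) (S = Mul(Add(392651, Add(Mul(Mul(63, Add(1, 63)), Pow(-138471, -1)), Mul(70967, Pow(-85686, -1)))), Pow(Add(429465, 64064), -1)) = Mul(Add(392651, Add(Mul(Mul(63, 64), Rational(-1, 138471)), Mul(70967, Rational(-1, 85686)))), Pow(493529, -1)) = Mul(Add(392651, Add(Mul(4032, Rational(-1, 138471)), Rational(-70967, 85686))), Rational(1, 493529)) = Mul(Add(392651, Add(Rational(-1344, 46157), Rational(-70967, 85686))), Rational(1, 493529)) = Mul(Add(392651, Rational(-3390785803, 3955008702)), Rational(1, 493529)) = Mul(Rational(1552934731063199, 3955008702), Rational(1, 493529)) = Rational(1552934731063199, 1951911489689358) ≈ 0.79560)
Mul(-532651, Pow(S, -1)) = Mul(-532651, Pow(Rational(1552934731063199, 1951911489689358), -1)) = Mul(-532651, Rational(1951911489689358, 1552934731063199)) = Rational(-1039687606894526228058, 1552934731063199)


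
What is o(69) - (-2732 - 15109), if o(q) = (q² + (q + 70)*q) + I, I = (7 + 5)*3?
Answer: 32229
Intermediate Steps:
I = 36 (I = 12*3 = 36)
o(q) = 36 + q² + q*(70 + q) (o(q) = (q² + (q + 70)*q) + 36 = (q² + (70 + q)*q) + 36 = (q² + q*(70 + q)) + 36 = 36 + q² + q*(70 + q))
o(69) - (-2732 - 15109) = (36 + 2*69² + 70*69) - (-2732 - 15109) = (36 + 2*4761 + 4830) - 1*(-17841) = (36 + 9522 + 4830) + 17841 = 14388 + 17841 = 32229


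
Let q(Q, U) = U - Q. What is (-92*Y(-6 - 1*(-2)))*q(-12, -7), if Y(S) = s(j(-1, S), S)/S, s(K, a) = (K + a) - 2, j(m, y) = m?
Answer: -805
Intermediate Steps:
s(K, a) = -2 + K + a
Y(S) = (-3 + S)/S (Y(S) = (-2 - 1 + S)/S = (-3 + S)/S)
(-92*Y(-6 - 1*(-2)))*q(-12, -7) = (-92*(-3 + (-6 - 1*(-2)))/(-6 - 1*(-2)))*(-7 - 1*(-12)) = (-92*(-3 + (-6 + 2))/(-6 + 2))*(-7 + 12) = -92*(-3 - 4)/(-4)*5 = -(-23)*(-7)*5 = -92*7/4*5 = -161*5 = -805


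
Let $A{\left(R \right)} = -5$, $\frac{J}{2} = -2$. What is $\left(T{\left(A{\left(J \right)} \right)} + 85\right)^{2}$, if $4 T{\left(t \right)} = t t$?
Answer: $\frac{133225}{16} \approx 8326.6$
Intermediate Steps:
$J = -4$ ($J = 2 \left(-2\right) = -4$)
$T{\left(t \right)} = \frac{t^{2}}{4}$ ($T{\left(t \right)} = \frac{t t}{4} = \frac{t^{2}}{4}$)
$\left(T{\left(A{\left(J \right)} \right)} + 85\right)^{2} = \left(\frac{\left(-5\right)^{2}}{4} + 85\right)^{2} = \left(\frac{1}{4} \cdot 25 + 85\right)^{2} = \left(\frac{25}{4} + 85\right)^{2} = \left(\frac{365}{4}\right)^{2} = \frac{133225}{16}$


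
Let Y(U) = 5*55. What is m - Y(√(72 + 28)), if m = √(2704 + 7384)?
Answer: -275 + 2*√2522 ≈ -174.56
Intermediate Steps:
m = 2*√2522 (m = √10088 = 2*√2522 ≈ 100.44)
Y(U) = 275
m - Y(√(72 + 28)) = 2*√2522 - 1*275 = 2*√2522 - 275 = -275 + 2*√2522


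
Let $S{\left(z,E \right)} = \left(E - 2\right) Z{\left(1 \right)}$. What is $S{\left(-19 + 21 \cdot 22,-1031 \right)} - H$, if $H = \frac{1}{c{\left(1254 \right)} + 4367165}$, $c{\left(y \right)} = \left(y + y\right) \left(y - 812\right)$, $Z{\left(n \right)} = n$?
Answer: $- \frac{5656399134}{5475701} \approx -1033.0$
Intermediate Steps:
$c{\left(y \right)} = 2 y \left(-812 + y\right)$
$H = \frac{1}{5475701}$ ($H = \frac{1}{2 \cdot 1254 \left(-812 + 1254\right) + 4367165} = \frac{1}{2 \cdot 1254 \cdot 442 + 4367165} = \frac{1}{1108536 + 4367165} = \frac{1}{5475701} \approx 1.8262 \cdot 10^{-7}$)
$S{\left(z,E \right)} = -2 + E$ ($S{\left(z,E \right)} = \left(E - 2\right) 1 = \left(-2 + E\right) 1 = -2 + E$)
$S{\left(-19 + 21 \cdot 22,-1031 \right)} - H = \left(-2 - 1031\right) - \frac{1}{5475701} = -1033 - \frac{1}{5475701} = - \frac{5656399134}{5475701}$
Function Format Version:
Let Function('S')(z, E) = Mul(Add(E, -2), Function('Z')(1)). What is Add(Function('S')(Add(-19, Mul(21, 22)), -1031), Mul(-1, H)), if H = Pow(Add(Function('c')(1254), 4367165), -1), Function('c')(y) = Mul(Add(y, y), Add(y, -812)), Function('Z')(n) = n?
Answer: Rational(-5656399134, 5475701) ≈ -1033.0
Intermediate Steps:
Function('c')(y) = Mul(2, y, Add(-812, y)) (Function('c')(y) = Mul(Mul(2, y), Add(-812, y)) = Mul(2, y, Add(-812, y)))
H = Rational(1, 5475701) (H = Pow(Add(Mul(2, 1254, Add(-812, 1254)), 4367165), -1) = Pow(Add(Mul(2, 1254, 442), 4367165), -1) = Pow(Add(1108536, 4367165), -1) = Pow(5475701, -1) = Rational(1, 5475701) ≈ 1.8262e-7)
Function('S')(z, E) = Add(-2, E) (Function('S')(z, E) = Mul(Add(E, -2), 1) = Mul(Add(-2, E), 1) = Add(-2, E))
Add(Function('S')(Add(-19, Mul(21, 22)), -1031), Mul(-1, H)) = Add(Add(-2, -1031), Mul(-1, Rational(1, 5475701))) = Add(-1033, Rational(-1, 5475701)) = Rational(-5656399134, 5475701)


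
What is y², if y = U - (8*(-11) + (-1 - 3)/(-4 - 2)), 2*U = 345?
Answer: 2430481/36 ≈ 67513.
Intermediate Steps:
U = 345/2 (U = (½)*345 = 345/2 ≈ 172.50)
y = 1559/6 (y = 345/2 - (8*(-11) + (-1 - 3)/(-4 - 2)) = 345/2 - (-88 - 4/(-6)) = 345/2 - (-88 - 4*(-⅙)) = 345/2 - (-88 + ⅔) = 345/2 - 1*(-262/3) = 345/2 + 262/3 = 1559/6 ≈ 259.83)
y² = (1559/6)² = 2430481/36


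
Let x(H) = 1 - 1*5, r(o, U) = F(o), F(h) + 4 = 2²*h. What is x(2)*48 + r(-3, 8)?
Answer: -208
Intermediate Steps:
F(h) = -4 + 4*h (F(h) = -4 + 2²*h = -4 + 4*h)
r(o, U) = -4 + 4*o
x(H) = -4 (x(H) = 1 - 5 = -4)
x(2)*48 + r(-3, 8) = -4*48 + (-4 + 4*(-3)) = -192 + (-4 - 12) = -192 - 16 = -208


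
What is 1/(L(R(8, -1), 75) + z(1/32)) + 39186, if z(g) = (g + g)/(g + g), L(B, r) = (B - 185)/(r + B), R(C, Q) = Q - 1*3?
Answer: 4623877/118 ≈ 39185.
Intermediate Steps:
R(C, Q) = -3 + Q (R(C, Q) = Q - 3 = -3 + Q)
L(B, r) = (-185 + B)/(B + r)
z(g) = 1 (z(g) = (2*g)/((2*g)) = (2*g)*(1/(2*g)) = 1)
1/(L(R(8, -1), 75) + z(1/32)) + 39186 = 1/((-185 + (-3 - 1))/((-3 - 1) + 75) + 1) + 39186 = 1/((-185 - 4)/(-4 + 75) + 1) + 39186 = 1/(-189/71 + 1) + 39186 = 1/(-118/71) + 39186 = -71/118 + 39186 = 4623877/118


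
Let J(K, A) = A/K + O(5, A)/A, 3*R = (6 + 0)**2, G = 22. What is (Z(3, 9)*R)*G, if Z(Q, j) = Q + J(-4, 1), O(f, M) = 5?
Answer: 2046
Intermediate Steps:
R = 12 (R = (6 + 0)**2/3 = (1/3)*6**2 = (1/3)*36 = 12)
J(K, A) = 5/A + A/K (J(K, A) = A/K + 5/A = 5/A + A/K)
Z(Q, j) = 19/4 + Q (Z(Q, j) = Q + (5/1 + 1/(-4)) = Q + (5*1 + 1*(-1/4)) = Q + (5 - 1/4) = Q + 19/4 = 19/4 + Q)
(Z(3, 9)*R)*G = ((19/4 + 3)*12)*22 = ((31/4)*12)*22 = 93*22 = 2046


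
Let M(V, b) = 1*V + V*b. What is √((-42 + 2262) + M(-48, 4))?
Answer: 6*√55 ≈ 44.497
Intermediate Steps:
M(V, b) = V + V*b
√((-42 + 2262) + M(-48, 4)) = √((-42 + 2262) - 48*(1 + 4)) = √(2220 - 48*5) = √(2220 - 240) = √1980 = 6*√55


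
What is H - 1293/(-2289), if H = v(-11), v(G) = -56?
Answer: -42297/763 ≈ -55.435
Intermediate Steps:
H = -56
H - 1293/(-2289) = -56 - 1293/(-2289) = -56 - 1293*(-1)/2289 = -56 - 1*(-431/763) = -56 + 431/763 = -42297/763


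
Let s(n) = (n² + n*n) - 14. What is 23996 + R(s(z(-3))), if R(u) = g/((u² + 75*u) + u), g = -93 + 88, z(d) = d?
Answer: 1535743/64 ≈ 23996.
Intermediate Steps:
g = -5
s(n) = -14 + 2*n² (s(n) = (n² + n²) - 14 = 2*n² - 14 = -14 + 2*n²)
R(u) = -5/(u² + 76*u) (R(u) = -5/((u² + 75*u) + u) = -5/(u² + 76*u))
23996 + R(s(z(-3))) = 23996 - 5/((-14 + 2*(-3)²)*(76 + (-14 + 2*(-3)²))) = 23996 - 5/((-14 + 2*9)*(76 + (-14 + 2*9))) = 23996 - 5/((-14 + 18)*(76 + (-14 + 18))) = 23996 - 5/(4*(76 + 4)) = 23996 - 5*¼/80 = 23996 - 5*¼*1/80 = 23996 - 1/64 = 1535743/64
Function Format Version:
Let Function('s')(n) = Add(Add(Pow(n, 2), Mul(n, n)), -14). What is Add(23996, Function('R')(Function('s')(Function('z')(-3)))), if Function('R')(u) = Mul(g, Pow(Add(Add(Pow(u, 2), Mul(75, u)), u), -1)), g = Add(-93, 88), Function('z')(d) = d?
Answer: Rational(1535743, 64) ≈ 23996.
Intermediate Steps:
g = -5
Function('s')(n) = Add(-14, Mul(2, Pow(n, 2))) (Function('s')(n) = Add(Add(Pow(n, 2), Pow(n, 2)), -14) = Add(Mul(2, Pow(n, 2)), -14) = Add(-14, Mul(2, Pow(n, 2))))
Function('R')(u) = Mul(-5, Pow(Add(Pow(u, 2), Mul(76, u)), -1)) (Function('R')(u) = Mul(-5, Pow(Add(Add(Pow(u, 2), Mul(75, u)), u), -1)) = Mul(-5, Pow(Add(Pow(u, 2), Mul(76, u)), -1)))
Add(23996, Function('R')(Function('s')(Function('z')(-3)))) = Add(23996, Mul(-5, Pow(Add(-14, Mul(2, Pow(-3, 2))), -1), Pow(Add(76, Add(-14, Mul(2, Pow(-3, 2)))), -1))) = Add(23996, Mul(-5, Pow(Add(-14, Mul(2, 9)), -1), Pow(Add(76, Add(-14, Mul(2, 9))), -1))) = Add(23996, Mul(-5, Pow(Add(-14, 18), -1), Pow(Add(76, Add(-14, 18)), -1))) = Add(23996, Mul(-5, Pow(4, -1), Pow(Add(76, 4), -1))) = Add(23996, Mul(-5, Rational(1, 4), Pow(80, -1))) = Add(23996, Mul(-5, Rational(1, 4), Rational(1, 80))) = Add(23996, Rational(-1, 64)) = Rational(1535743, 64)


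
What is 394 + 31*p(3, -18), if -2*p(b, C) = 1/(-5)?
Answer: 3971/10 ≈ 397.10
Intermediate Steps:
p(b, C) = ⅒ (p(b, C) = -½/(-5) = -½*(-⅕) = ⅒)
394 + 31*p(3, -18) = 394 + 31*(⅒) = 394 + 31/10 = 3971/10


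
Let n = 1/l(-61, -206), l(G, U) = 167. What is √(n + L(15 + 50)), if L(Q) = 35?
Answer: √976282/167 ≈ 5.9166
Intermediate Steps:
n = 1/167 ≈ 0.0059880
√(n + L(15 + 50)) = √(1/167 + 35) = √(5846/167) = √976282/167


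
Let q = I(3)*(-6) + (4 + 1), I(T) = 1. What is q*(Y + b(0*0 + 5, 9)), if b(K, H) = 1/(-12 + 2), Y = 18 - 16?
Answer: -19/10 ≈ -1.9000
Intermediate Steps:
Y = 2
b(K, H) = -⅒ (b(K, H) = 1/(-10) = -⅒)
q = -1 (q = 1*(-6) + (4 + 1) = -6 + 5 = -1)
q*(Y + b(0*0 + 5, 9)) = -(2 - ⅒) = -1*19/10 = -19/10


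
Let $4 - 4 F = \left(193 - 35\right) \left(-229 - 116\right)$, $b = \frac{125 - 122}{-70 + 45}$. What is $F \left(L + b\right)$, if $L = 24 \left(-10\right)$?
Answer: $- \frac{163623771}{50} \approx -3.2725 \cdot 10^{6}$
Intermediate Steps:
$b = - \frac{3}{25}$ ($b = \frac{3}{-25} = 3 \left(- \frac{1}{25}\right) = - \frac{3}{25} \approx -0.12$)
$F = \frac{27257}{2}$ ($F = 1 - \frac{\left(193 - 35\right) \left(-229 - 116\right)}{4} = 1 - \frac{158 \left(-229 - 116\right)}{4} = 1 - \frac{158 \left(-345\right)}{4} = 1 - - \frac{27255}{2} = 1 + \frac{27255}{2} = \frac{27257}{2} \approx 13629.0$)
$L = -240$
$F \left(L + b\right) = \frac{27257 \left(-240 - \frac{3}{25}\right)}{2} = \frac{27257}{2} \left(- \frac{6003}{25}\right) = - \frac{163623771}{50}$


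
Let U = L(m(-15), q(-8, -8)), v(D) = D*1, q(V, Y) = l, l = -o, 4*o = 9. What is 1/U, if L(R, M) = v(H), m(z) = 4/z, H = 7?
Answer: ⅐ ≈ 0.14286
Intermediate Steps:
o = 9/4 (o = (¼)*9 = 9/4 ≈ 2.2500)
l = -9/4 (l = -1*9/4 = -9/4 ≈ -2.2500)
q(V, Y) = -9/4
v(D) = D
L(R, M) = 7
U = 7
1/U = 1/7 = ⅐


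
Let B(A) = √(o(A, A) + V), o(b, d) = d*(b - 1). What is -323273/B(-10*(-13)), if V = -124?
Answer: -323273*√16646/16646 ≈ -2505.6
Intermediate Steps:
o(b, d) = d*(-1 + b)
B(A) = √(-124 + A*(-1 + A)) (B(A) = √(A*(-1 + A) - 124) = √(-124 + A*(-1 + A)))
-323273/B(-10*(-13)) = -323273/√(-124 + (-10*(-13))*(-1 - 10*(-13))) = -323273/√(-124 + 130*(-1 + 130)) = -323273/√(-124 + 130*129) = -323273/√(-124 + 16770) = -323273*√16646/16646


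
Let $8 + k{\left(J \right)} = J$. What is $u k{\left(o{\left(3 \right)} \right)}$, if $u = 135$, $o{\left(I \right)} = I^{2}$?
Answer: $135$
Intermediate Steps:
$k{\left(J \right)} = -8 + J$
$u k{\left(o{\left(3 \right)} \right)} = 135 \left(-8 + 3^{2}\right) = 135 \left(-8 + 9\right) = 135 \cdot 1 = 135$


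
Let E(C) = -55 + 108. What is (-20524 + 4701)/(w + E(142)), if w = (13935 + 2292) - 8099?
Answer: -15823/8181 ≈ -1.9341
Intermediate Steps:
E(C) = 53
w = 8128 (w = 16227 - 8099 = 8128)
(-20524 + 4701)/(w + E(142)) = (-20524 + 4701)/(8128 + 53) = -15823/8181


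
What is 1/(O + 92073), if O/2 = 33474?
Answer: 1/159021 ≈ 6.2885e-6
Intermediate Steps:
O = 66948 (O = 2*33474 = 66948)
1/(O + 92073) = 1/(66948 + 92073) = 1/159021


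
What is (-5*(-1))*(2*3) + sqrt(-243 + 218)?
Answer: 30 + 5*I ≈ 30.0 + 5.0*I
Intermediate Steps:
(-5*(-1))*(2*3) + sqrt(-243 + 218) = 5*6 + sqrt(-25) = 30 + 5*I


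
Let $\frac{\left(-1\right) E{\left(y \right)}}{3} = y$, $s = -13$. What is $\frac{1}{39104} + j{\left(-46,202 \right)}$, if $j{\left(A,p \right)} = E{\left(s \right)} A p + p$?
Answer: $- \frac{14162921343}{39104} \approx -3.6219 \cdot 10^{5}$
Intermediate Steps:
$E{\left(y \right)} = - 3 y$
$j{\left(A,p \right)} = p + 39 A p$ ($j{\left(A,p \right)} = \left(-3\right) \left(-13\right) A p + p = 39 A p + p = p + 39 A p$)
$\frac{1}{39104} + j{\left(-46,202 \right)} = \frac{1}{39104} + 202 \left(1 + 39 \left(-46\right)\right) = \frac{1}{39104} + 202 \left(1 - 1794\right) = \frac{1}{39104} + 202 \left(-1793\right) = \frac{1}{39104} - 362186 = - \frac{14162921343}{39104}$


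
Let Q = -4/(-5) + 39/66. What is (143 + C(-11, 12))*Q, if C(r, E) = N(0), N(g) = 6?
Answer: 22797/110 ≈ 207.25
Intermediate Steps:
C(r, E) = 6
Q = 153/110 (Q = -4*(-⅕) + 39*(1/66) = ⅘ + 13/22 = 153/110 ≈ 1.3909)
(143 + C(-11, 12))*Q = (143 + 6)*(153/110) = 149*(153/110) = 22797/110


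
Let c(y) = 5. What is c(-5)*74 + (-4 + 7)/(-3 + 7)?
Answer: 1483/4 ≈ 370.75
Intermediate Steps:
c(-5)*74 + (-4 + 7)/(-3 + 7) = 5*74 + (-4 + 7)/(-3 + 7) = 370 + 3/4 = 1483/4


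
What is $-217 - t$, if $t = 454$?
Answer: $-671$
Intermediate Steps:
$-217 - t = -217 - 454 = -671$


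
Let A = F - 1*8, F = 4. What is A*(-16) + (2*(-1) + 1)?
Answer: 63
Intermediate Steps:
A = -4 (A = 4 - 1*8 = 4 - 8 = -4)
A*(-16) + (2*(-1) + 1) = -4*(-16) + (2*(-1) + 1) = 64 + (-2 + 1) = 64 - 1 = 63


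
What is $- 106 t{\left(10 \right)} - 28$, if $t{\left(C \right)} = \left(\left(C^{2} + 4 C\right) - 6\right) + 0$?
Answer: $-14232$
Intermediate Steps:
$t{\left(C \right)} = -6 + C^{2} + 4 C$ ($t{\left(C \right)} = \left(-6 + C^{2} + 4 C\right) + 0 = -6 + C^{2} + 4 C$)
$- 106 t{\left(10 \right)} - 28 = - 106 \left(-6 + 10^{2} + 4 \cdot 10\right) - 28 = - 106 \left(-6 + 100 + 40\right) - 28 = \left(-106\right) 134 - 28 = -14204 - 28 = -14232$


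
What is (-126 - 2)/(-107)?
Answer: 128/107 ≈ 1.1963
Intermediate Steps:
(-126 - 2)/(-107) = -128*(-1/107) = 128/107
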